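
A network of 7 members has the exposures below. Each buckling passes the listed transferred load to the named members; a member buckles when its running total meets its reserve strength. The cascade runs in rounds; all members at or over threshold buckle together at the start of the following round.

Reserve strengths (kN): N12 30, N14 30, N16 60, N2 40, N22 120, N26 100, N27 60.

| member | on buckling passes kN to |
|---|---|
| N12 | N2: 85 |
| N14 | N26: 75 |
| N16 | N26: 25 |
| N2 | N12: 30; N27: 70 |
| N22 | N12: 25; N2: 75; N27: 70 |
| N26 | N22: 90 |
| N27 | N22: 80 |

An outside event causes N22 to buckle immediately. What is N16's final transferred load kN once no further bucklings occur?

Round 1 — N22 buckles (initial).
  N12: +25 → 25 < 30
  N2: +75 → 75 ≥ 40
  N27: +70 → 70 ≥ 60
Round 2 — N2, N27 buckle.
  N12: +30 → 55 ≥ 30
Round 3 — N12 buckles.
No further bucklings.

0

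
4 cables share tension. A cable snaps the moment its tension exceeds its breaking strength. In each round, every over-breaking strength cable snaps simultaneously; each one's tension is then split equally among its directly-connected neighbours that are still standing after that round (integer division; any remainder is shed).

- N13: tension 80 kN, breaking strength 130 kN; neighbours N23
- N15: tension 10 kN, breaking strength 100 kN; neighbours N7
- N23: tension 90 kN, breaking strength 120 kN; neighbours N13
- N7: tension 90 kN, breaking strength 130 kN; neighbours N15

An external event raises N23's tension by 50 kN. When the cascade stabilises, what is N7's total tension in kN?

90

Round 1 — N23 at 140 > 120. N23 snaps.
  N23 sheds 140 kN to N13: 140 each.
    N13: 80+140 = 220 > 130
Round 2 — N13 snaps.
  N13 sheds 220 kN: no online neighbours, lost.
No further breaks.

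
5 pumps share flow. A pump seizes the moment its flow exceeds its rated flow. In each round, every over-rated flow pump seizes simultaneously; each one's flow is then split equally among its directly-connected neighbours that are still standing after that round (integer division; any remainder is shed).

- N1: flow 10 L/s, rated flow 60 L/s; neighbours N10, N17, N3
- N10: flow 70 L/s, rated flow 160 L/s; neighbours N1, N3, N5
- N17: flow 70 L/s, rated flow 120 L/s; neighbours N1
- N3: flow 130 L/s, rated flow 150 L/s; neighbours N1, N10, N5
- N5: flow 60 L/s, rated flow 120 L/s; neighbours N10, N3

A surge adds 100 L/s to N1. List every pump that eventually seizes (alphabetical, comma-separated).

N1, N10, N3, N5

Round 1 — N1 at 110 > 60. N1 seizes.
  N1 sheds 110 L/s to N10, N17, N3: 36 each (2 lost).
    N10: 70+36 = 106 ≤ 160
    N17: 70+36 = 106 ≤ 120
    N3: 130+36 = 166 > 150
Round 2 — N3 seizes.
  N3 sheds 166 L/s to N10, N5: 83 each.
    N10: 106+83 = 189 > 160
    N5: 60+83 = 143 > 120
Round 3 — N10, N5 seize.
  N10 sheds 189 L/s: no online neighbours, lost.
  N5 sheds 143 L/s: no online neighbours, lost.
No further seizures.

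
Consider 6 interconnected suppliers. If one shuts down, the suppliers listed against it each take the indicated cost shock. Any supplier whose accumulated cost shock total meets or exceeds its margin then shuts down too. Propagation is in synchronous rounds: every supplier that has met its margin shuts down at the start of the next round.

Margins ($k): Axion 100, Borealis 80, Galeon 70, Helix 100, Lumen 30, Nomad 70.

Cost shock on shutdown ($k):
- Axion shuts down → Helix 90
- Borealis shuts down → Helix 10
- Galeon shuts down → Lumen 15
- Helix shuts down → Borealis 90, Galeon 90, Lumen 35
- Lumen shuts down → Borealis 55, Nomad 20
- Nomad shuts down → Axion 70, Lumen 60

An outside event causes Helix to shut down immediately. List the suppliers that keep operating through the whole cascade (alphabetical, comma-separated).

Round 1 — Helix shuts down (initial).
  Borealis: +90 → 90 ≥ 80
  Galeon: +90 → 90 ≥ 70
  Lumen: +35 → 35 ≥ 30
Round 2 — Borealis, Galeon, Lumen shut down.
  Nomad: +20 → 20 < 70
No further shutdowns.

Axion, Nomad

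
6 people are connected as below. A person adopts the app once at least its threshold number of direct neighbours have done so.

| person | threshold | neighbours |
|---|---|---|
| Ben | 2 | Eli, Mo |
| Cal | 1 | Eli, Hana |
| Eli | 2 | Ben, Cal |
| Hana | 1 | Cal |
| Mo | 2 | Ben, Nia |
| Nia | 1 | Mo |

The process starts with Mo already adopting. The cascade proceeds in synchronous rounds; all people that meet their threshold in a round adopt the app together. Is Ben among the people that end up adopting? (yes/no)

Round 1 — Mo adopts the app (initial).
Round 2 — checking thresholds:
  Ben: 1 of 2 neighbours < 2, not yet.
  Nia: 1 of 1 neighbours ≥ 1, adopts the app.
Round 3 — no new adoptions; cascade stops.

no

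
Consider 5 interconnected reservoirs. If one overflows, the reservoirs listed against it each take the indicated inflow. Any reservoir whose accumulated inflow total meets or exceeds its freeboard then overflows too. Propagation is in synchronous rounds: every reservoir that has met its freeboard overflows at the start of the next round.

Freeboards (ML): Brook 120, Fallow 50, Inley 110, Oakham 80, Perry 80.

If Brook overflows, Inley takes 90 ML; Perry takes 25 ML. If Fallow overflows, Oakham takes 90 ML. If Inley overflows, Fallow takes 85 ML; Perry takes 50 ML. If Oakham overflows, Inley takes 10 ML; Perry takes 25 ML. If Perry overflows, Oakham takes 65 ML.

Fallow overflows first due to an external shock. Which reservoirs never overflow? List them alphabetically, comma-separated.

Round 1 — Fallow overflows (initial).
  Oakham: +90 → 90 ≥ 80
Round 2 — Oakham overflows.
  Inley: +10 → 10 < 110
  Perry: +25 → 25 < 80
No further overflows.

Brook, Inley, Perry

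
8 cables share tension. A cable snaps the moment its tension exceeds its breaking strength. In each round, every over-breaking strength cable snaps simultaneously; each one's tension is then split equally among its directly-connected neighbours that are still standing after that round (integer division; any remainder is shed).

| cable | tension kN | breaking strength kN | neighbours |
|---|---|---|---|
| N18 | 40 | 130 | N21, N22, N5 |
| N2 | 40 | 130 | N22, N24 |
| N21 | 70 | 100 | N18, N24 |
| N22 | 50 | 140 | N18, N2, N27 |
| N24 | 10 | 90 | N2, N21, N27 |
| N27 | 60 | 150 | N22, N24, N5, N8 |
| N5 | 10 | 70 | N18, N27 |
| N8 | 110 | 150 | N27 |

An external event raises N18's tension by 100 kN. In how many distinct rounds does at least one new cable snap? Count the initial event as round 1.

3

Round 1 — N18 at 140 > 130. N18 snaps.
  N18 sheds 140 kN to N21, N22, N5: 46 each (2 lost).
    N21: 70+46 = 116 > 100
    N22: 50+46 = 96 ≤ 140
    N5: 10+46 = 56 ≤ 70
Round 2 — N21 snaps.
  N21 sheds 116 kN to N24: 116 each.
    N24: 10+116 = 126 > 90
Round 3 — N24 snaps.
  N24 sheds 126 kN to N2, N27: 63 each.
    N2: 40+63 = 103 ≤ 130
    N27: 60+63 = 123 ≤ 150
No further breaks.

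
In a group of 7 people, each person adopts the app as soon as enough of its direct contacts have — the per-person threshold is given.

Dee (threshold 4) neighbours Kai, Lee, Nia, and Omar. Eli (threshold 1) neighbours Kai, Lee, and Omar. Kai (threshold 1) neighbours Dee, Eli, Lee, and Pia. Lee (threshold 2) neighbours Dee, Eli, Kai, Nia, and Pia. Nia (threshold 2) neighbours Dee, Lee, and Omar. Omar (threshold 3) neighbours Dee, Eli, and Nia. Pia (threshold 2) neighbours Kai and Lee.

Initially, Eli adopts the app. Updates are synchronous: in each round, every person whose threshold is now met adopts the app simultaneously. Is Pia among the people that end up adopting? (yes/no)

yes

Round 1 — Eli adopts the app (initial).
Round 2 — checking thresholds:
  Kai: 1 of 4 neighbours ≥ 1, adopts the app.
  Lee: 1 of 5 neighbours < 2, holds.
  Omar: 1 of 3 neighbours < 3, holds.
Round 3 — checking thresholds:
  Dee: 1 of 4 neighbours < 4, holds.
  Lee: 2 of 5 neighbours ≥ 2, adopts the app.
  Omar: 1 of 3 neighbours < 3, holds.
  Pia: 1 of 2 neighbours < 2, holds.
Round 4 — checking thresholds:
  Dee: 2 of 4 neighbours < 4, holds.
  Nia: 1 of 3 neighbours < 2, holds.
  Omar: 1 of 3 neighbours < 3, holds.
  Pia: 2 of 2 neighbours ≥ 2, adopts the app.
Round 5 — no new adoptions; cascade stops.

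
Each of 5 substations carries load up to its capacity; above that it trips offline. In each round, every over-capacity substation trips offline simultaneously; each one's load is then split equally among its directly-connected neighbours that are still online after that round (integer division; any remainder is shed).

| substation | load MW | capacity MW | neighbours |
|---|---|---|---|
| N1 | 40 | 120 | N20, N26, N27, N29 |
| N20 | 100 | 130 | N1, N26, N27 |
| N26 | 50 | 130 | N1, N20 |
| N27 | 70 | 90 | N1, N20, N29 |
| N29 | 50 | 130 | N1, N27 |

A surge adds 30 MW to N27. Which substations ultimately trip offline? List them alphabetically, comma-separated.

Round 1 — N27 at 100 > 90. N27 trips offline.
  N27 sheds 100 MW to N1, N20, N29: 33 each (1 lost).
    N1: 40+33 = 73 ≤ 120
    N20: 100+33 = 133 > 130
    N29: 50+33 = 83 ≤ 130
Round 2 — N20 trips offline.
  N20 sheds 133 MW to N1, N26: 66 each (1 lost).
    N1: 73+66 = 139 > 120
    N26: 50+66 = 116 ≤ 130
Round 3 — N1 trips offline.
  N1 sheds 139 MW to N26, N29: 69 each (1 lost).
    N26: 116+69 = 185 > 130
    N29: 83+69 = 152 > 130
Round 4 — N26, N29 trip offline.
  N26 sheds 185 MW: no online neighbours, lost.
  N29 sheds 152 MW: no online neighbours, lost.
No further trips.

N1, N20, N26, N27, N29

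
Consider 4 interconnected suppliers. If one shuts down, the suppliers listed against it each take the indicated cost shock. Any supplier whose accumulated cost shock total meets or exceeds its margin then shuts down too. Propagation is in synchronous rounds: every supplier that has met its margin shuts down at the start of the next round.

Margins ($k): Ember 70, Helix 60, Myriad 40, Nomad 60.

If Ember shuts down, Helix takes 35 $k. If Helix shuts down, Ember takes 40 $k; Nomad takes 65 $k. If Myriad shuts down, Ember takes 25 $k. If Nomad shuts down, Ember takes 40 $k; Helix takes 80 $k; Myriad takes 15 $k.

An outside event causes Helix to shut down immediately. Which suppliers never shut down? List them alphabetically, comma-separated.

Myriad

Round 1 — Helix shuts down (initial).
  Ember: +40 → 40 < 70
  Nomad: +65 → 65 ≥ 60
Round 2 — Nomad shuts down.
  Ember: +40 → 80 ≥ 70
  Myriad: +15 → 15 < 40
Round 3 — Ember shuts down.
No further shutdowns.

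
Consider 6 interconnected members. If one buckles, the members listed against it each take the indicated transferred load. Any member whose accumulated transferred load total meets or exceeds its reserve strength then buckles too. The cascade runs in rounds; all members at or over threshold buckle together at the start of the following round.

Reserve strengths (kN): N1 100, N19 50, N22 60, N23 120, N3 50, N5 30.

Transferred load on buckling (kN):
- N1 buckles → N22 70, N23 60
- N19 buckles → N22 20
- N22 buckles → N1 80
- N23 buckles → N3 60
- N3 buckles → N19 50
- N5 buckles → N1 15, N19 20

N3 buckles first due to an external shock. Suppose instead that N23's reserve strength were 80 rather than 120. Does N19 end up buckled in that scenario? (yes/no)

yes

With N23's reserve strength at 80:
Round 1 — N3 buckles (initial).
  N19: +50 → 50 ≥ 50
Round 2 — N19 buckles.
  N22: +20 → 20 < 60
No further bucklings.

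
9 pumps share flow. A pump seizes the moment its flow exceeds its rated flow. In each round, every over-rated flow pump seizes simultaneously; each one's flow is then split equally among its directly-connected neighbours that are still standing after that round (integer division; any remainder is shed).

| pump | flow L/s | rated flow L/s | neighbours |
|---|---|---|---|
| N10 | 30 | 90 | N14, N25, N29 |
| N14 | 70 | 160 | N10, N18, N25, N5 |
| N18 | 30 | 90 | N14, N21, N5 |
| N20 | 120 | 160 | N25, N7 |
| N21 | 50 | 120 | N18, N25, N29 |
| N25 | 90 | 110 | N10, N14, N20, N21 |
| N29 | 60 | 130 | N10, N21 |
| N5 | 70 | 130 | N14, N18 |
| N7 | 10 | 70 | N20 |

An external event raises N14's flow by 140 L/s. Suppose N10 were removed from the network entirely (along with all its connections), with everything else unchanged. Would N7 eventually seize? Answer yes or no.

With N10 removed:
Round 1 — N14 at 210 > 160. N14 seizes.
  N14 sheds 210 L/s to N18, N25, N5: 70 each.
    N18: 30+70 = 100 > 90
    N25: 90+70 = 160 > 110
    N5: 70+70 = 140 > 130
Round 2 — N18, N25, N5 seize.
  N18 sheds 100 L/s to N21: 100 each.
    N21: 50+100 = 150 > 120
  N25 sheds 160 L/s to N20, N21: 80 each.
    N20: 120+80 = 200 > 160
    N21: 150+80 = 230 > 120
  N5 sheds 140 L/s: no online neighbours, lost.
Round 3 — N20, N21 seize.
  N20 sheds 200 L/s to N7: 200 each.
    N7: 10+200 = 210 > 70
  N21 sheds 230 L/s to N29: 230 each.
    N29: 60+230 = 290 > 130
Round 4 — N29, N7 seize.
  N29 sheds 290 L/s: no online neighbours, lost.
  N7 sheds 210 L/s: no online neighbours, lost.
No further seizures.

yes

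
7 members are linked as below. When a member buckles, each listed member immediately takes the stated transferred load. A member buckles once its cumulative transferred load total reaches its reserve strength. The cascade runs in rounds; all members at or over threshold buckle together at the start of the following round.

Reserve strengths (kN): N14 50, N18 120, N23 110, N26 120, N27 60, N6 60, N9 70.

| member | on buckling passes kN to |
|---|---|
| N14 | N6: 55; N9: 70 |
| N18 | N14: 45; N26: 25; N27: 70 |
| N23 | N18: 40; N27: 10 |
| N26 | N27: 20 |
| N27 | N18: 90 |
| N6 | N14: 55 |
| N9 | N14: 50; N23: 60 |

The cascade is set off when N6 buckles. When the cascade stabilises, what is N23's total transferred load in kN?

60

Round 1 — N6 buckles (initial).
  N14: +55 → 55 ≥ 50
Round 2 — N14 buckles.
  N9: +70 → 70 ≥ 70
Round 3 — N9 buckles.
  N23: +60 → 60 < 110
No further bucklings.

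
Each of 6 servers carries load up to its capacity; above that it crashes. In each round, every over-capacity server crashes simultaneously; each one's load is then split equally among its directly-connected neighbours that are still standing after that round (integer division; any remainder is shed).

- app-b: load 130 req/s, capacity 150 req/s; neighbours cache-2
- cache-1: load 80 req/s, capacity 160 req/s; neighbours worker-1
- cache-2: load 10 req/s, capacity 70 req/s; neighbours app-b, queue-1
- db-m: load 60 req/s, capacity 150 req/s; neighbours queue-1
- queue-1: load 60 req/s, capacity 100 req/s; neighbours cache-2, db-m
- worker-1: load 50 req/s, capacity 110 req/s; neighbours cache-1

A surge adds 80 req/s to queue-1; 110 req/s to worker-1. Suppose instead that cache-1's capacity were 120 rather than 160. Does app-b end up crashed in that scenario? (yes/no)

yes

With cache-1's capacity at 120:
Round 1 — queue-1 at 140 > 100; worker-1 at 160 > 110. queue-1, worker-1 crash.
  queue-1 sheds 140 req/s to cache-2, db-m: 70 each.
    cache-2: 10+70 = 80 > 70
    db-m: 60+70 = 130 ≤ 150
  worker-1 sheds 160 req/s to cache-1: 160 each.
    cache-1: 80+160 = 240 > 120
Round 2 — cache-1, cache-2 crash.
  cache-1 sheds 240 req/s: no online neighbours, lost.
  cache-2 sheds 80 req/s to app-b: 80 each.
    app-b: 130+80 = 210 > 150
Round 3 — app-b crashes.
  app-b sheds 210 req/s: no online neighbours, lost.
No further crashes.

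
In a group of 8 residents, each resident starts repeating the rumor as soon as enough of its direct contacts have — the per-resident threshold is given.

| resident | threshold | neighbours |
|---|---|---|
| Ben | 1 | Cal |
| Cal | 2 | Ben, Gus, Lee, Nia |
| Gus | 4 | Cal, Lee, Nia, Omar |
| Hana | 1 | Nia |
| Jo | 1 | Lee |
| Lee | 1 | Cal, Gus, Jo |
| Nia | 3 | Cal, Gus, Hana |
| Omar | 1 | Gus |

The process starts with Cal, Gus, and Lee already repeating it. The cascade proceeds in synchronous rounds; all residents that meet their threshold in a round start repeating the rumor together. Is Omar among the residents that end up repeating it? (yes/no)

yes

Round 1 — Cal, Gus, Lee start repeating the rumor (initial).
Round 2 — checking thresholds:
  Ben: 1 of 1 neighbours ≥ 1, starts repeating the rumor.
  Jo: 1 of 1 neighbours ≥ 1, starts repeating the rumor.
  Nia: 2 of 3 neighbours < 3, holds.
  Omar: 1 of 1 neighbours ≥ 1, starts repeating the rumor.
Round 3 — no new spreads; cascade stops.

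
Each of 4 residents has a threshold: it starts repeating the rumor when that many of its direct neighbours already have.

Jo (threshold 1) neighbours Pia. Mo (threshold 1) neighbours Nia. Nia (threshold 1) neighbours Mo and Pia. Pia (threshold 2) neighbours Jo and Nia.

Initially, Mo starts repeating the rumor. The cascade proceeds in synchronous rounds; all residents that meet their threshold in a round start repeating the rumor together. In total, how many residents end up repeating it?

Round 1 — Mo starts repeating the rumor (initial).
Round 2 — checking thresholds:
  Nia: 1 of 2 neighbours ≥ 1, starts repeating the rumor.
Round 3 — no new spreads; cascade stops.

2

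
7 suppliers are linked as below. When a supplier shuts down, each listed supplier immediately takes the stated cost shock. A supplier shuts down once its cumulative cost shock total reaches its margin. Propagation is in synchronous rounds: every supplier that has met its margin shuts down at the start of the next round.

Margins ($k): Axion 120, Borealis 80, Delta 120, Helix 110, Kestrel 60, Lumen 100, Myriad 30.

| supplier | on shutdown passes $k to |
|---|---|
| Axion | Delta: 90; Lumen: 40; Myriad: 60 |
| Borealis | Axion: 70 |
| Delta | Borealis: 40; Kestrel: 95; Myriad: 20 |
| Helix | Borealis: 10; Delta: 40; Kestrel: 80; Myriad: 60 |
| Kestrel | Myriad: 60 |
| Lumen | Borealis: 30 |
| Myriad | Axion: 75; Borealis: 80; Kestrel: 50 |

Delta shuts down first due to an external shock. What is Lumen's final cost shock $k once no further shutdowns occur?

40

Round 1 — Delta shuts down (initial).
  Borealis: +40 → 40 < 80
  Kestrel: +95 → 95 ≥ 60
  Myriad: +20 → 20 < 30
Round 2 — Kestrel shuts down.
  Myriad: +60 → 80 ≥ 30
Round 3 — Myriad shuts down.
  Axion: +75 → 75 < 120
  Borealis: +80 → 120 ≥ 80
Round 4 — Borealis shuts down.
  Axion: +70 → 145 ≥ 120
Round 5 — Axion shuts down.
  Lumen: +40 → 40 < 100
No further shutdowns.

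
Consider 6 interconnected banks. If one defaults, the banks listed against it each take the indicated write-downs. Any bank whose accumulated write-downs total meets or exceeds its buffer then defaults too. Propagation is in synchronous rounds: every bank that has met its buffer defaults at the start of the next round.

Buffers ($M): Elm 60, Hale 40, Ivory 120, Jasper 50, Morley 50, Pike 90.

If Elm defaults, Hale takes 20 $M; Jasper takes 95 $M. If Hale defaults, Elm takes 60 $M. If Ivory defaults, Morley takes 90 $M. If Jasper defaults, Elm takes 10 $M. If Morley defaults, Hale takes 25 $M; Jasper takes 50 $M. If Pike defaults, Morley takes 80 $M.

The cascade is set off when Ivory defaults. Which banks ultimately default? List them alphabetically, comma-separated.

Round 1 — Ivory defaults (initial).
  Morley: +90 → 90 ≥ 50
Round 2 — Morley defaults.
  Hale: +25 → 25 < 40
  Jasper: +50 → 50 ≥ 50
Round 3 — Jasper defaults.
  Elm: +10 → 10 < 60
No further defaults.

Ivory, Jasper, Morley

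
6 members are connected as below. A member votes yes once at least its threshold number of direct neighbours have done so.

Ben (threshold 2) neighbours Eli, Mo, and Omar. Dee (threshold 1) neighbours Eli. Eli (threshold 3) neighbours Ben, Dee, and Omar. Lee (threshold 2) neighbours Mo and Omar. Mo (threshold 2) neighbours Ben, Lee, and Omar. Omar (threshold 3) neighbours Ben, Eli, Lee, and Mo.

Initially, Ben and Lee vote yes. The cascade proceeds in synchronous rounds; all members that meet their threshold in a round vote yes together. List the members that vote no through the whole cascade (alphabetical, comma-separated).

Dee, Eli

Round 1 — Ben, Lee vote yes (initial).
Round 2 — checking thresholds:
  Eli: 1 of 3 neighbours < 3, not yet.
  Mo: 2 of 3 neighbours ≥ 2, votes yes.
  Omar: 2 of 4 neighbours < 3, not yet.
Round 3 — checking thresholds:
  Eli: 1 of 3 neighbours < 3, not yet.
  Omar: 3 of 4 neighbours ≥ 3, votes yes.
Round 4 — no new yes votes; cascade stops.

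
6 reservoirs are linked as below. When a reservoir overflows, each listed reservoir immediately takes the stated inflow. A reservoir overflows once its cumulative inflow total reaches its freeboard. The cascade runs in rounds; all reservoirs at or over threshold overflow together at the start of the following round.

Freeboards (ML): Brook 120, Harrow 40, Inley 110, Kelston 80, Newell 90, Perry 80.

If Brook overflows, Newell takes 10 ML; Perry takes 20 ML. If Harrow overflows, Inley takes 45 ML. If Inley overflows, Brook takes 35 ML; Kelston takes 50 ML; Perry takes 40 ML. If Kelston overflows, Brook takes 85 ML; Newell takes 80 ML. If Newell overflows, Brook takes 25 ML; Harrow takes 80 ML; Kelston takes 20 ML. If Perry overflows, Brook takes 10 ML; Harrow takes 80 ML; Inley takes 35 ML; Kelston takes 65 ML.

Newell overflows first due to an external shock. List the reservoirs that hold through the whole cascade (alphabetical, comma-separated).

Round 1 — Newell overflows (initial).
  Brook: +25 → 25 < 120
  Harrow: +80 → 80 ≥ 40
  Kelston: +20 → 20 < 80
Round 2 — Harrow overflows.
  Inley: +45 → 45 < 110
No further overflows.

Brook, Inley, Kelston, Perry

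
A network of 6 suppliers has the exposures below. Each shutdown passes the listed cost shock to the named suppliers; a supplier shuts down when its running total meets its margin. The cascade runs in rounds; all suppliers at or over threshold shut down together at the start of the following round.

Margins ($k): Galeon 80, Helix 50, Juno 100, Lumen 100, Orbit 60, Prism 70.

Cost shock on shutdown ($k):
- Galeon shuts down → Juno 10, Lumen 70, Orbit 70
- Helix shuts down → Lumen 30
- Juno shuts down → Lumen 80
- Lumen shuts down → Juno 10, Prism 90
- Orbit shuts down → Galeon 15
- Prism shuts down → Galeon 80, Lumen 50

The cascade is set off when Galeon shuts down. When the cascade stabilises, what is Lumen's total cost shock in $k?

Round 1 — Galeon shuts down (initial).
  Juno: +10 → 10 < 100
  Lumen: +70 → 70 < 100
  Orbit: +70 → 70 ≥ 60
Round 2 — Orbit shuts down.
No further shutdowns.

70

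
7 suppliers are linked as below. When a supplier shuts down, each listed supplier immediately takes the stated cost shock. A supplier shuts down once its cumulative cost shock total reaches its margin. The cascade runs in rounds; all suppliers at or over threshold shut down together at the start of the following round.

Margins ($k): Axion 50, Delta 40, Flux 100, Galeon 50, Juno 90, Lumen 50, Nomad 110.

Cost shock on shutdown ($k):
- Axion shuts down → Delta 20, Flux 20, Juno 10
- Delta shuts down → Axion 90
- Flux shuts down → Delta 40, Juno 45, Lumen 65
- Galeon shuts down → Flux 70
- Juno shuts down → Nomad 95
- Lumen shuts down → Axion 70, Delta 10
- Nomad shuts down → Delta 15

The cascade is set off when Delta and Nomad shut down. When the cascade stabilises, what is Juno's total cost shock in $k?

10

Round 1 — Delta, Nomad shut down (initial).
  Axion: +90 → 90 ≥ 50
Round 2 — Axion shuts down.
  Flux: +20 → 20 < 100
  Juno: +10 → 10 < 90
No further shutdowns.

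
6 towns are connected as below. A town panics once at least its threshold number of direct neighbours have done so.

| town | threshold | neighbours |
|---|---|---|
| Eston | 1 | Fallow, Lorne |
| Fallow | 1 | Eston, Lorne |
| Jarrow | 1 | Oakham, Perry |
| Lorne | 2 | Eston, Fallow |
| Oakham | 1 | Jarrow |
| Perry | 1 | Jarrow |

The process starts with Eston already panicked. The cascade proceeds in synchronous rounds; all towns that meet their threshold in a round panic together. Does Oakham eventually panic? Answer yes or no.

no

Round 1 — Eston panics (initial).
Round 2 — checking thresholds:
  Fallow: 1 of 2 neighbours ≥ 1, panics.
  Lorne: 1 of 2 neighbours < 2, holds.
Round 3 — checking thresholds:
  Lorne: 2 of 2 neighbours ≥ 2, panics.
Round 4 — no new panics; cascade stops.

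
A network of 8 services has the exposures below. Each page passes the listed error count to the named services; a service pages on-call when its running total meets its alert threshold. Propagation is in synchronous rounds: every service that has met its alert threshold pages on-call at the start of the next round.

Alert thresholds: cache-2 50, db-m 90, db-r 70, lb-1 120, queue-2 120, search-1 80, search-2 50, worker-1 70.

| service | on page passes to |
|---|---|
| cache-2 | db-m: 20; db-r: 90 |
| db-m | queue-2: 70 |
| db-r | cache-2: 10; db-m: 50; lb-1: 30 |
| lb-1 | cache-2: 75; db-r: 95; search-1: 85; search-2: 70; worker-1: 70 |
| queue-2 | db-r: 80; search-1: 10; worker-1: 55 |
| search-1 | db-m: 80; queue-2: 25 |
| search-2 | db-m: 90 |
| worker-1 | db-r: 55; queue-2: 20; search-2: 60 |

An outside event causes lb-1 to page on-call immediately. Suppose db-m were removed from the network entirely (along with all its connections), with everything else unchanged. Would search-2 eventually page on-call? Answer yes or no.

With db-m removed:
Round 1 — lb-1 pages on-call (initial).
  cache-2: +75 → 75 ≥ 50
  db-r: +95 → 95 ≥ 70
  search-1: +85 → 85 ≥ 80
  search-2: +70 → 70 ≥ 50
  worker-1: +70 → 70 ≥ 70
Round 2 — cache-2, db-r, search-1, search-2, worker-1 page on-call.
  queue-2: +25+20 → 45 < 120
No further pages.

yes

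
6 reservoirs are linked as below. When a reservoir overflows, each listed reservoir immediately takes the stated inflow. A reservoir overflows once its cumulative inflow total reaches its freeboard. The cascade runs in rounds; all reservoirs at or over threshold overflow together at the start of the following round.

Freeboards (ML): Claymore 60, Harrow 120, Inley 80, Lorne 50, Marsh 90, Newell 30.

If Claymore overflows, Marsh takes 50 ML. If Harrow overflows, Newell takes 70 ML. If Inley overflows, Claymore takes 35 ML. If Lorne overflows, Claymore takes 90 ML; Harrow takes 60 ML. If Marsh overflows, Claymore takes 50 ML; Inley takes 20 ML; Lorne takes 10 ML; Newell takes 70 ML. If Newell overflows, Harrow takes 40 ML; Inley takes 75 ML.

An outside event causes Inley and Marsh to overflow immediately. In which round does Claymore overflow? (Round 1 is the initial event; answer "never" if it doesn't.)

Round 1 — Inley, Marsh overflow (initial).
  Claymore: +35+50 → 85 ≥ 60
  Lorne: +10 → 10 < 50
  Newell: +70 → 70 ≥ 30
Round 2 — Claymore, Newell overflow.
  Harrow: +40 → 40 < 120
No further overflows.

2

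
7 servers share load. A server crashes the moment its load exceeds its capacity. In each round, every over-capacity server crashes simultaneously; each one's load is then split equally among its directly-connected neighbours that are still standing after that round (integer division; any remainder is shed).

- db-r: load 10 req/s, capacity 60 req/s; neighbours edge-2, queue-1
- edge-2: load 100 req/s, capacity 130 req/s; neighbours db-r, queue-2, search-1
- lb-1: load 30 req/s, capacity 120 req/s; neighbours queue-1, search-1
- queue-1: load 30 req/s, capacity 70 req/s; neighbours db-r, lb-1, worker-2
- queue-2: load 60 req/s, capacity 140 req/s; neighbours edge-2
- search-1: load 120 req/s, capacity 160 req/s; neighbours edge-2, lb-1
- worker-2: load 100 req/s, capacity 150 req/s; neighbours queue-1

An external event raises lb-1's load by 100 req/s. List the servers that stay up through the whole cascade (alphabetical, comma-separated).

worker-2

Round 1 — lb-1 at 130 > 120. lb-1 crashes.
  lb-1 sheds 130 req/s to queue-1, search-1: 65 each.
    queue-1: 30+65 = 95 > 70
    search-1: 120+65 = 185 > 160
Round 2 — queue-1, search-1 crash.
  queue-1 sheds 95 req/s to db-r, worker-2: 47 each (1 lost).
    db-r: 10+47 = 57 ≤ 60
    worker-2: 100+47 = 147 ≤ 150
  search-1 sheds 185 req/s to edge-2: 185 each.
    edge-2: 100+185 = 285 > 130
Round 3 — edge-2 crashes.
  edge-2 sheds 285 req/s to db-r, queue-2: 142 each (1 lost).
    db-r: 57+142 = 199 > 60
    queue-2: 60+142 = 202 > 140
Round 4 — db-r, queue-2 crash.
  db-r sheds 199 req/s: no online neighbours, lost.
  queue-2 sheds 202 req/s: no online neighbours, lost.
No further crashes.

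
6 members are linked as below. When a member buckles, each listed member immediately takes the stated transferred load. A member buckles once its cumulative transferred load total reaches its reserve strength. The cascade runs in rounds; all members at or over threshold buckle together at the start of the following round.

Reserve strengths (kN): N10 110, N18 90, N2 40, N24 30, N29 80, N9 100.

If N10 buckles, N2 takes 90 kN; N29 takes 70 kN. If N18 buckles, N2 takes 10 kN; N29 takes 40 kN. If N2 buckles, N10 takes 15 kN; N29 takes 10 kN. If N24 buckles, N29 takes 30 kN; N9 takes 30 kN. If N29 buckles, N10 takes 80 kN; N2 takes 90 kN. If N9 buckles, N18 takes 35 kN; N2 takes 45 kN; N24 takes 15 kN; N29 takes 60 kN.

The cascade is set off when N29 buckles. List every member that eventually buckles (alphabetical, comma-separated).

N2, N29

Round 1 — N29 buckles (initial).
  N10: +80 → 80 < 110
  N2: +90 → 90 ≥ 40
Round 2 — N2 buckles.
  N10: +15 → 95 < 110
No further bucklings.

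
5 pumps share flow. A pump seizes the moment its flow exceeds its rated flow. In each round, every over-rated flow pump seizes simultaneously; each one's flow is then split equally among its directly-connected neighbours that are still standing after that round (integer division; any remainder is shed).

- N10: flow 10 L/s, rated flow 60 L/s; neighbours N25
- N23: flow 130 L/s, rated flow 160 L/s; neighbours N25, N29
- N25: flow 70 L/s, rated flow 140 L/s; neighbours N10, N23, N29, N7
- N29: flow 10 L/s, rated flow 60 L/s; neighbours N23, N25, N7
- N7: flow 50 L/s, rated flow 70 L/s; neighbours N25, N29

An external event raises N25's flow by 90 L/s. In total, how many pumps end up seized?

4

Round 1 — N25 at 160 > 140. N25 seizes.
  N25 sheds 160 L/s to N10, N23, N29, N7: 40 each.
    N10: 10+40 = 50 ≤ 60
    N23: 130+40 = 170 > 160
    N29: 10+40 = 50 ≤ 60
    N7: 50+40 = 90 > 70
Round 2 — N23, N7 seize.
  N23 sheds 170 L/s to N29: 170 each.
    N29: 50+170 = 220 > 60
  N7 sheds 90 L/s to N29: 90 each.
    N29: 220+90 = 310 > 60
Round 3 — N29 seizes.
  N29 sheds 310 L/s: no online neighbours, lost.
No further seizures.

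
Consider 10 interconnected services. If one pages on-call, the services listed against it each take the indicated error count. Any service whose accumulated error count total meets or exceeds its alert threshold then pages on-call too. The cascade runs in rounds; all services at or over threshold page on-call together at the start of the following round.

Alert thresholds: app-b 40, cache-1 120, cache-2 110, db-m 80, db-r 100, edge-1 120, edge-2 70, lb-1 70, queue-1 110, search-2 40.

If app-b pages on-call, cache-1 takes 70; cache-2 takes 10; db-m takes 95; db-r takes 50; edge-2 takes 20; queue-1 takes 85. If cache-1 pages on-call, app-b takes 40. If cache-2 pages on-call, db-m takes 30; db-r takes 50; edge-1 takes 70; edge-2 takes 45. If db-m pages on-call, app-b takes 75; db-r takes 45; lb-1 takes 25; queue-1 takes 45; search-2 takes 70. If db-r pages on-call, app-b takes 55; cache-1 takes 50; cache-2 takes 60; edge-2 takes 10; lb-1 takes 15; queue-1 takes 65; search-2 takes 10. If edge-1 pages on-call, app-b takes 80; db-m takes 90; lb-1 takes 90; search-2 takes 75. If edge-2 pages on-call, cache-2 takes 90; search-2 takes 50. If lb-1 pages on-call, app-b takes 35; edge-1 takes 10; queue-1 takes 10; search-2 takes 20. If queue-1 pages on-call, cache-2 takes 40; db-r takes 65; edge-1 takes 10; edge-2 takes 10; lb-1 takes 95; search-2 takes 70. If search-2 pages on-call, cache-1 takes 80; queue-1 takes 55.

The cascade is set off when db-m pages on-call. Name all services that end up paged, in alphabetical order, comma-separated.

Round 1 — db-m pages on-call (initial).
  app-b: +75 → 75 ≥ 40
  db-r: +45 → 45 < 100
  lb-1: +25 → 25 < 70
  queue-1: +45 → 45 < 110
  search-2: +70 → 70 ≥ 40
Round 2 — app-b, search-2 page on-call.
  cache-1: +70+80 → 150 ≥ 120
  cache-2: +10 → 10 < 110
  db-r: +50 → 95 < 100
  edge-2: +20 → 20 < 70
  queue-1: +85+55 → 185 ≥ 110
Round 3 — cache-1, queue-1 page on-call.
  cache-2: +40 → 50 < 110
  db-r: +65 → 160 ≥ 100
  edge-1: +10 → 10 < 120
  edge-2: +10 → 30 < 70
  lb-1: +95 → 120 ≥ 70
Round 4 — db-r, lb-1 page on-call.
  cache-2: +60 → 110 ≥ 110
  edge-1: +10 → 20 < 120
  edge-2: +10 → 40 < 70
Round 5 — cache-2 pages on-call.
  edge-1: +70 → 90 < 120
  edge-2: +45 → 85 ≥ 70
Round 6 — edge-2 pages on-call.
No further pages.

app-b, cache-1, cache-2, db-m, db-r, edge-2, lb-1, queue-1, search-2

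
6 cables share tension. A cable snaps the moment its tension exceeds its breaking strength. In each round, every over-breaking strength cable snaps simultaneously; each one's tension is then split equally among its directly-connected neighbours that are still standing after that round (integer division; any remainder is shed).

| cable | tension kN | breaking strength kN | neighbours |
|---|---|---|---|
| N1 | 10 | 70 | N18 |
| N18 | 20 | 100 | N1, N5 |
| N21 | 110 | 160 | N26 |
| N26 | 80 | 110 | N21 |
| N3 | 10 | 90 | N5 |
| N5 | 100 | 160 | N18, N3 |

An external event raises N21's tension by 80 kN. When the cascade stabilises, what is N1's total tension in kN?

10

Round 1 — N21 at 190 > 160. N21 snaps.
  N21 sheds 190 kN to N26: 190 each.
    N26: 80+190 = 270 > 110
Round 2 — N26 snaps.
  N26 sheds 270 kN: no online neighbours, lost.
No further breaks.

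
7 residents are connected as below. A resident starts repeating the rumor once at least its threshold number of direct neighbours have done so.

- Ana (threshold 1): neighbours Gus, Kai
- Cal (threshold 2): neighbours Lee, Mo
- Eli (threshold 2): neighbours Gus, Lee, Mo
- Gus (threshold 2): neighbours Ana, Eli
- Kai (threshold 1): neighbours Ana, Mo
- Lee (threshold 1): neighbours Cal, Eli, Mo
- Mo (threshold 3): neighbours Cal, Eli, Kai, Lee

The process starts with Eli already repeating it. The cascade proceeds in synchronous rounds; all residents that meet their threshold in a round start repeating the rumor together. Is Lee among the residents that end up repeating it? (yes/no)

yes

Round 1 — Eli starts repeating the rumor (initial).
Round 2 — checking thresholds:
  Gus: 1 of 2 neighbours < 2, not yet.
  Lee: 1 of 3 neighbours ≥ 1, starts repeating the rumor.
  Mo: 1 of 4 neighbours < 3, not yet.
Round 3 — no new spreads; cascade stops.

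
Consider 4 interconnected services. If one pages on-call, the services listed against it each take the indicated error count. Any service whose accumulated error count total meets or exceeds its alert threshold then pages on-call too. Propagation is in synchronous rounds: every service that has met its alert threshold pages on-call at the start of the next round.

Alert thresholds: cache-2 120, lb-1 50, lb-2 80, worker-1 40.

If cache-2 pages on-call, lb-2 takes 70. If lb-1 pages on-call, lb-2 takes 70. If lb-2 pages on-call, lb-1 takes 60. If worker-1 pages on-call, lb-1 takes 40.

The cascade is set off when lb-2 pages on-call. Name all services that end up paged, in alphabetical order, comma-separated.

lb-1, lb-2

Round 1 — lb-2 pages on-call (initial).
  lb-1: +60 → 60 ≥ 50
Round 2 — lb-1 pages on-call.
No further pages.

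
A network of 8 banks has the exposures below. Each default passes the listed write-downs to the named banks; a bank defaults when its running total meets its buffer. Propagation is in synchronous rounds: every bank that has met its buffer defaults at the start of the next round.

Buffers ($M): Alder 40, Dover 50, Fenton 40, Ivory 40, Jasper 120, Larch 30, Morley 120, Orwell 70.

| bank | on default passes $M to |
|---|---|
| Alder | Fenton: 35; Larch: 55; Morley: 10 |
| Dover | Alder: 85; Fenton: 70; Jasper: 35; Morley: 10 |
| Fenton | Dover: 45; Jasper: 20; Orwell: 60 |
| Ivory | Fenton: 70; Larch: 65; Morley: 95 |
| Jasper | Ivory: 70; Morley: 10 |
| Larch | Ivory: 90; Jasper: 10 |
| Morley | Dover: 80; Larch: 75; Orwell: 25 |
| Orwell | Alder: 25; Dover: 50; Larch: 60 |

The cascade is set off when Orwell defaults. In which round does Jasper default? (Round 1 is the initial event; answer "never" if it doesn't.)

Round 1 — Orwell defaults (initial).
  Alder: +25 → 25 < 40
  Dover: +50 → 50 ≥ 50
  Larch: +60 → 60 ≥ 30
Round 2 — Dover, Larch default.
  Alder: +85 → 110 ≥ 40
  Fenton: +70 → 70 ≥ 40
  Ivory: +90 → 90 ≥ 40
  Jasper: +35+10 → 45 < 120
  Morley: +10 → 10 < 120
Round 3 — Alder, Fenton, Ivory default.
  Jasper: +20 → 65 < 120
  Morley: +10+95 → 115 < 120
No further defaults.

never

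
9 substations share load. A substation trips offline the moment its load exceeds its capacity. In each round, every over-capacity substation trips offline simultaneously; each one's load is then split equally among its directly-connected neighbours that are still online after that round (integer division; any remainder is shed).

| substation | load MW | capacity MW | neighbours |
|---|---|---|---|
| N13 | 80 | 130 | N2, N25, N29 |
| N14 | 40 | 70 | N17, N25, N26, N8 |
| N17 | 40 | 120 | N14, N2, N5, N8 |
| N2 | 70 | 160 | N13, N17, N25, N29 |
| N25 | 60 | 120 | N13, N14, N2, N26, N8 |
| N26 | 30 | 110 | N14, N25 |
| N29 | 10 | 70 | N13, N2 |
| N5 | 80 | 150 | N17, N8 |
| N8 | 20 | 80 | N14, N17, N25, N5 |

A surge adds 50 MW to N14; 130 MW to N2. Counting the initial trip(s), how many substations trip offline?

Round 1 — N14 at 90 > 70; N2 at 200 > 160. N14, N2 trip offline.
  N14 sheds 90 MW to N17, N25, N26, N8: 22 each (2 lost).
    N17: 40+22 = 62 ≤ 120
    N25: 60+22 = 82 ≤ 120
    N26: 30+22 = 52 ≤ 110
    N8: 20+22 = 42 ≤ 80
  N2 sheds 200 MW to N13, N17, N25, N29: 50 each.
    N13: 80+50 = 130 ≤ 130
    N17: 62+50 = 112 ≤ 120
    N25: 82+50 = 132 > 120
    N29: 10+50 = 60 ≤ 70
Round 2 — N25 trips offline.
  N25 sheds 132 MW to N13, N26, N8: 44 each.
    N13: 130+44 = 174 > 130
    N26: 52+44 = 96 ≤ 110
    N8: 42+44 = 86 > 80
Round 3 — N13, N8 trip offline.
  N13 sheds 174 MW to N29: 174 each.
    N29: 60+174 = 234 > 70
  N8 sheds 86 MW to N17, N5: 43 each.
    N17: 112+43 = 155 > 120
    N5: 80+43 = 123 ≤ 150
Round 4 — N17, N29 trip offline.
  N17 sheds 155 MW to N5: 155 each.
    N5: 123+155 = 278 > 150
  N29 sheds 234 MW: no online neighbours, lost.
Round 5 — N5 trips offline.
  N5 sheds 278 MW: no online neighbours, lost.
No further trips.

8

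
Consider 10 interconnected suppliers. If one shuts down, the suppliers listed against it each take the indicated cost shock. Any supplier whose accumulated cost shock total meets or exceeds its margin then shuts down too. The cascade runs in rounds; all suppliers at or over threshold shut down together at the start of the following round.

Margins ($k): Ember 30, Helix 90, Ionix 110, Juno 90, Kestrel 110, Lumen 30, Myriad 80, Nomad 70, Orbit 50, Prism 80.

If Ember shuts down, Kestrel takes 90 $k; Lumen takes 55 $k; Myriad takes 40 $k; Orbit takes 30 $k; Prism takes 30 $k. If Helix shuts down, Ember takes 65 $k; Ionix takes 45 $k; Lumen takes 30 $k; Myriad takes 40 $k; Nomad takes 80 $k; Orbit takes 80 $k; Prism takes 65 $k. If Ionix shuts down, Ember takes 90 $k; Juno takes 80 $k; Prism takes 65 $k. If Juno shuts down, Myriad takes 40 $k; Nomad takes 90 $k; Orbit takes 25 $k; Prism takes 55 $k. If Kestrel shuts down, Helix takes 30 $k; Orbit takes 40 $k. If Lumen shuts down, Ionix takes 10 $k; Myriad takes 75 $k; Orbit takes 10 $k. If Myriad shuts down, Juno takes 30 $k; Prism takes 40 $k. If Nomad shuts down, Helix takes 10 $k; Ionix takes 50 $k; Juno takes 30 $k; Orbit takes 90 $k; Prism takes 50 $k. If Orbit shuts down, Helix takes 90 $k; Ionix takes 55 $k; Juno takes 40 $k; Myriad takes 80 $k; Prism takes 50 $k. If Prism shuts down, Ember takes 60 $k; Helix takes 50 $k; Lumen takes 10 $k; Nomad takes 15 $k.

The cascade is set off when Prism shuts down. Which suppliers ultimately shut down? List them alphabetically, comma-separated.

Round 1 — Prism shuts down (initial).
  Ember: +60 → 60 ≥ 30
  Helix: +50 → 50 < 90
  Lumen: +10 → 10 < 30
  Nomad: +15 → 15 < 70
Round 2 — Ember shuts down.
  Kestrel: +90 → 90 < 110
  Lumen: +55 → 65 ≥ 30
  Myriad: +40 → 40 < 80
  Orbit: +30 → 30 < 50
Round 3 — Lumen shuts down.
  Ionix: +10 → 10 < 110
  Myriad: +75 → 115 ≥ 80
  Orbit: +10 → 40 < 50
Round 4 — Myriad shuts down.
  Juno: +30 → 30 < 90
No further shutdowns.

Ember, Lumen, Myriad, Prism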